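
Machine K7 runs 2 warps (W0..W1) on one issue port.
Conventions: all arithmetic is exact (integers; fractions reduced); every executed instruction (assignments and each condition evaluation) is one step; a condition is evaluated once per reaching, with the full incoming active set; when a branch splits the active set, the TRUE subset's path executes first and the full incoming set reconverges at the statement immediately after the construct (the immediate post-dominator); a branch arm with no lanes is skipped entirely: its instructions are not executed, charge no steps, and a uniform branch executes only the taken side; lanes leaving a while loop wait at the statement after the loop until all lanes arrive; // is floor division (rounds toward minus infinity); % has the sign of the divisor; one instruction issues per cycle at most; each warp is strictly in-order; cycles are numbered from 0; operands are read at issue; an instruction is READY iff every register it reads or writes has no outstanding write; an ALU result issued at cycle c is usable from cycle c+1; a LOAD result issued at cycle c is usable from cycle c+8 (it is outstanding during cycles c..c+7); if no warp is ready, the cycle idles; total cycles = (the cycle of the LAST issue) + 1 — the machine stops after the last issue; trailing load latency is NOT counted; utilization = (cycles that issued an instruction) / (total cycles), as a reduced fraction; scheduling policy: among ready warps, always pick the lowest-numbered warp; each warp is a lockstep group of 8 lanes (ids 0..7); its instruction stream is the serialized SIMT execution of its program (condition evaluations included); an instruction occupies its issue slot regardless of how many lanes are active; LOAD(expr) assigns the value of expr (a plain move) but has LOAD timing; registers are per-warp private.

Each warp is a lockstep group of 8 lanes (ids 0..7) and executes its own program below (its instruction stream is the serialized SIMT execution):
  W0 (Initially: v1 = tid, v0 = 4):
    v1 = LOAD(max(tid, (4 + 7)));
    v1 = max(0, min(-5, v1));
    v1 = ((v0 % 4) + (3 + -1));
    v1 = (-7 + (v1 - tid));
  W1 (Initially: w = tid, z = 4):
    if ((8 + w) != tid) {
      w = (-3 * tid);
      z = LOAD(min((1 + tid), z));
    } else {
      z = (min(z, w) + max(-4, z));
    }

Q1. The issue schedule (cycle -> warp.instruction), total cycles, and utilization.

cycle 0: W0.I0
cycle 1: W1.I0
cycle 2: W1.I1
cycle 3: W1.I2
cycle 4: idle
cycle 5: idle
cycle 6: idle
cycle 7: idle
cycle 8: W0.I1
cycle 9: W0.I2
cycle 10: W0.I3

Answer: 11 cycles, utilization 7/11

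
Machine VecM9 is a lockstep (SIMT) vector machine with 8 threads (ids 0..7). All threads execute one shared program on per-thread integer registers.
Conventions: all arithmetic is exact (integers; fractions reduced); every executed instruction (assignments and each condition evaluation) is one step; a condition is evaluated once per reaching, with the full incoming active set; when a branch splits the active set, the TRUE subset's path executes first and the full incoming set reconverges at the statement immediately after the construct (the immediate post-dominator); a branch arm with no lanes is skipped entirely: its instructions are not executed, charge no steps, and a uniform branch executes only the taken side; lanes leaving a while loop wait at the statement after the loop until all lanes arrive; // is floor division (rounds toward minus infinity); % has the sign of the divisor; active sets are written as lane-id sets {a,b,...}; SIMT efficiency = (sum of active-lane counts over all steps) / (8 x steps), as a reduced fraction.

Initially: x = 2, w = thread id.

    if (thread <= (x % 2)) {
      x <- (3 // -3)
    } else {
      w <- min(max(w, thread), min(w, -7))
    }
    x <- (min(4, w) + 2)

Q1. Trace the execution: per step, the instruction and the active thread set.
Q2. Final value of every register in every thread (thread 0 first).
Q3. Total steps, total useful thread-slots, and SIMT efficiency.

step 0: eval (thread <= (x % 2))     {0,1,2,3,4,5,6,7}
step 1: x <- (3 // -3)               {0}
step 2: w <- min(max(w, thread), min(w, -7)) {1,2,3,4,5,6,7}
step 3: x <- (min(4, w) + 2)         {0,1,2,3,4,5,6,7}

Answer: 4 steps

x: 2,-5,-5,-5,-5,-5,-5,-5
w: 0,-7,-7,-7,-7,-7,-7,-7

steps = 4; useful = 24; efficiency = 24/32 = 3/4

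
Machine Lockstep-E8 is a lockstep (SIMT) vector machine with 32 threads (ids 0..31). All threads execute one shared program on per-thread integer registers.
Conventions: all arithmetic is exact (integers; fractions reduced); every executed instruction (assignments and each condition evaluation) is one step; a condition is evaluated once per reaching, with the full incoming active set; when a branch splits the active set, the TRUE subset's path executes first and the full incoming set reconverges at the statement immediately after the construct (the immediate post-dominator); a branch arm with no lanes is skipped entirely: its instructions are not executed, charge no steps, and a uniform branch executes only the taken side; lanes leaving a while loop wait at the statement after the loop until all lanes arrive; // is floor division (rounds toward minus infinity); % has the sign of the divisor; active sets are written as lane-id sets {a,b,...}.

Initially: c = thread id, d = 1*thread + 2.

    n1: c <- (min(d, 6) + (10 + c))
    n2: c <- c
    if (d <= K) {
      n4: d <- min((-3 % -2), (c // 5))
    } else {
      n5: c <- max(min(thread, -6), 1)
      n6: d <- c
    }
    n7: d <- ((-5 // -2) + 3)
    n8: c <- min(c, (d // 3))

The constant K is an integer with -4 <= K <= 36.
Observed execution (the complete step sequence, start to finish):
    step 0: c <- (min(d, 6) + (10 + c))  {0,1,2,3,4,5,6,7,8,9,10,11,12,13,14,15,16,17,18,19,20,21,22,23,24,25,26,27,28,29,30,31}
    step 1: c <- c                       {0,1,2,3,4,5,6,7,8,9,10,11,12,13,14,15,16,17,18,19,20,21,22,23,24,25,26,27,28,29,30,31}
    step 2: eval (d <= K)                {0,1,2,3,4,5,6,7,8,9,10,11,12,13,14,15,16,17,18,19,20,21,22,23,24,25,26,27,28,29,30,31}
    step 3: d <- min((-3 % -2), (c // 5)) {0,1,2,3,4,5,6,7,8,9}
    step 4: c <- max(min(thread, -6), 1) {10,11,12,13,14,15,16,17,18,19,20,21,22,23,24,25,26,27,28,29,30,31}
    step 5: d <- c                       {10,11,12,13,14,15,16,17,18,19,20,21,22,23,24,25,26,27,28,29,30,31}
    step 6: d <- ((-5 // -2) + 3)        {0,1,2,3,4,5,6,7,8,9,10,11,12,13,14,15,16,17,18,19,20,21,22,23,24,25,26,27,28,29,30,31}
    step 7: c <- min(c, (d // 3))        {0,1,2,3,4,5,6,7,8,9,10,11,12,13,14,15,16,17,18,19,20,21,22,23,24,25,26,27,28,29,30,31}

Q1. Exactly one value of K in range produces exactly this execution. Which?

Answer: K = 11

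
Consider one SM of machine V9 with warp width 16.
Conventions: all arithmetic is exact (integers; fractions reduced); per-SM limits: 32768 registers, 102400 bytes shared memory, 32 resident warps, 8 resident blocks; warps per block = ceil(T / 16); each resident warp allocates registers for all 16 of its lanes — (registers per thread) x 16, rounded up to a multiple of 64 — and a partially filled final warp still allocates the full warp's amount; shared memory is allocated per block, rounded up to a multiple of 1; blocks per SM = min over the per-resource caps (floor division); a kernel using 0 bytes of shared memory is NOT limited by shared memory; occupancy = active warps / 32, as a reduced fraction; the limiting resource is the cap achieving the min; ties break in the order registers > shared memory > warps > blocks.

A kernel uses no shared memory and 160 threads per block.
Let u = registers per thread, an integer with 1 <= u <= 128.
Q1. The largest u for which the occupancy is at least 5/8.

Answer: u = 100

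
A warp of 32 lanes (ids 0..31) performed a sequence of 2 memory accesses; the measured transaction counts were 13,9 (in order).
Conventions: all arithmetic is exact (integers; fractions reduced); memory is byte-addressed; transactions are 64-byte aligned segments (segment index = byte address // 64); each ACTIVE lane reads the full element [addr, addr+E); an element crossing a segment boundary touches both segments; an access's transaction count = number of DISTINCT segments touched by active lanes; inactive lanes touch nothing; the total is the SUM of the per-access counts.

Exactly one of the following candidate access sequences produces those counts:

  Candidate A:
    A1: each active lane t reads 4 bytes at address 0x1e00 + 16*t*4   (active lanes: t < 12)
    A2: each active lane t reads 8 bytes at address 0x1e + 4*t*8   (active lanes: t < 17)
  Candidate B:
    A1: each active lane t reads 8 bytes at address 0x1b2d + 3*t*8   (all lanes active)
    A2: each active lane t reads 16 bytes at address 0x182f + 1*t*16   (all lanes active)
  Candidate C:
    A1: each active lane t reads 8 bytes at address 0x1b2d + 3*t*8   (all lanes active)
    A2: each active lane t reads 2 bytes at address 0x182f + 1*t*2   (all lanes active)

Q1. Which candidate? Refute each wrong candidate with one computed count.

A: A1 gives 12 transactions, not 13
C: A2 gives 2 transactions, not 9
B: all counts match (13,9)

Answer: B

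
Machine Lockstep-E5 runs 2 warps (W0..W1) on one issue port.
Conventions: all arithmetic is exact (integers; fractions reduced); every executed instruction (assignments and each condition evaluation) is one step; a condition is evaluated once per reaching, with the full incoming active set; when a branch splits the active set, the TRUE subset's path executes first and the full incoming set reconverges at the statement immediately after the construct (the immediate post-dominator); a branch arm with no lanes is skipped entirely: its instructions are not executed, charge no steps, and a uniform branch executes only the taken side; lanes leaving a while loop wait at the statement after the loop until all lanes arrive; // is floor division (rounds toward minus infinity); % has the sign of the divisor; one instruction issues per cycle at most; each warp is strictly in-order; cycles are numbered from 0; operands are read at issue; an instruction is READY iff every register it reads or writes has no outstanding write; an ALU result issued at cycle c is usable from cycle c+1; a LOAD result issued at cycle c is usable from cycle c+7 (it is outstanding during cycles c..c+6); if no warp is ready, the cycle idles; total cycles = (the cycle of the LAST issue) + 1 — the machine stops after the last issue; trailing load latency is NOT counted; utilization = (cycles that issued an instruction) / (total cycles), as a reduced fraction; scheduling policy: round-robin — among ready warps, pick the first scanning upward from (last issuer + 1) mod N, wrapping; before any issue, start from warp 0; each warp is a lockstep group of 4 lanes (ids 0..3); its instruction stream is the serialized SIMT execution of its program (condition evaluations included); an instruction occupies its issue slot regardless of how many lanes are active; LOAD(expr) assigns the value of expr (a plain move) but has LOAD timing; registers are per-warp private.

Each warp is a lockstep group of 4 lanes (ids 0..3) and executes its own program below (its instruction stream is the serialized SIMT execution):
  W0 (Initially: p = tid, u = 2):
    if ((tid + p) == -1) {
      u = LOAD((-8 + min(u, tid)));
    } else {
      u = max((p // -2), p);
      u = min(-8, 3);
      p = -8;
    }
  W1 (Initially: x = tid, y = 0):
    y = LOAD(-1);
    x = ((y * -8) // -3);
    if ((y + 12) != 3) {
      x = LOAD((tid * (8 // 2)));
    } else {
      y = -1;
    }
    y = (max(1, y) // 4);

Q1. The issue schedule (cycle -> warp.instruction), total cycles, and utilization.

cycle 0: W0.I0
cycle 1: W1.I0
cycle 2: W0.I1
cycle 3: W0.I2
cycle 4: W0.I3
cycle 5: idle
cycle 6: idle
cycle 7: idle
cycle 8: W1.I1
cycle 9: W1.I2
cycle 10: W1.I3
cycle 11: W1.I4

Answer: 12 cycles, utilization 3/4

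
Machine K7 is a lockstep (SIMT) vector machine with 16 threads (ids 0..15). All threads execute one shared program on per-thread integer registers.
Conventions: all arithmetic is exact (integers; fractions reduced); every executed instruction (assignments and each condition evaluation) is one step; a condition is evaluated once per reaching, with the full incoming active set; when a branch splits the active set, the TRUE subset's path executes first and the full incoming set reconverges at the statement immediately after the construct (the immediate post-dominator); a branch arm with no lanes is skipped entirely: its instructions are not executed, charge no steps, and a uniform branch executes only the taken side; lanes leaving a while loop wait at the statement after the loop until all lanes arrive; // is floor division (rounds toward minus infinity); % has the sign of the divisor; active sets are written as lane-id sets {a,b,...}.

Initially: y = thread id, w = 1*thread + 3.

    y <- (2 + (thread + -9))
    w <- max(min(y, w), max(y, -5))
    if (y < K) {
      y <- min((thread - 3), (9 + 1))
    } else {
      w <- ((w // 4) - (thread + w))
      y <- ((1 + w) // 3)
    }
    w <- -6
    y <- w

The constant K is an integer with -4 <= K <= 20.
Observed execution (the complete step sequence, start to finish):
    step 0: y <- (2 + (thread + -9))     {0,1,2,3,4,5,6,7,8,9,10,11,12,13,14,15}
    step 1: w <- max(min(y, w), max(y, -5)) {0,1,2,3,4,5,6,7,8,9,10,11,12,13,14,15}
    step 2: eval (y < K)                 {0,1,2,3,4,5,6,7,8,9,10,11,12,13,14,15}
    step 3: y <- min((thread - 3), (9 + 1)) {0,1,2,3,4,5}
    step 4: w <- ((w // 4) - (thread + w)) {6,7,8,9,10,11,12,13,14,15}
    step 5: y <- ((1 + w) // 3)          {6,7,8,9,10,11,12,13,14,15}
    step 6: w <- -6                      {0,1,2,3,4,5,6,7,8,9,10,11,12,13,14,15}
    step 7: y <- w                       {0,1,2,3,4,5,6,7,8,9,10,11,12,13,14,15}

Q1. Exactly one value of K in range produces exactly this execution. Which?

Answer: K = -1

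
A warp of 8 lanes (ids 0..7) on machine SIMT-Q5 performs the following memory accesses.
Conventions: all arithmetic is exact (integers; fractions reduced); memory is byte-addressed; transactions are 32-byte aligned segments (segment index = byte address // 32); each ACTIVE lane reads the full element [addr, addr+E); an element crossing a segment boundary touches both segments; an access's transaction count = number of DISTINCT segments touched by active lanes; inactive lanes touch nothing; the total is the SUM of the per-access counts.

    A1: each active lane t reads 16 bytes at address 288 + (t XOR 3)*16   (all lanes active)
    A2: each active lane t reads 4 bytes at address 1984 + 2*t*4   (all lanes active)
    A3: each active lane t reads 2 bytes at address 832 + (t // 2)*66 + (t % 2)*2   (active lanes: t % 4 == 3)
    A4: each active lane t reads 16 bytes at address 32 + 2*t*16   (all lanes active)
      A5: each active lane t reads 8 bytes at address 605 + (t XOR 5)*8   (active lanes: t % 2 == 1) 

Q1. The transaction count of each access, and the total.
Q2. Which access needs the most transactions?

A1: 4 transactions
A2: 2 transactions
A3: 2 transactions
A4: 8 transactions
A5: 3 transactions

Answer: 4,2,2,8,3; total 19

Answer: A4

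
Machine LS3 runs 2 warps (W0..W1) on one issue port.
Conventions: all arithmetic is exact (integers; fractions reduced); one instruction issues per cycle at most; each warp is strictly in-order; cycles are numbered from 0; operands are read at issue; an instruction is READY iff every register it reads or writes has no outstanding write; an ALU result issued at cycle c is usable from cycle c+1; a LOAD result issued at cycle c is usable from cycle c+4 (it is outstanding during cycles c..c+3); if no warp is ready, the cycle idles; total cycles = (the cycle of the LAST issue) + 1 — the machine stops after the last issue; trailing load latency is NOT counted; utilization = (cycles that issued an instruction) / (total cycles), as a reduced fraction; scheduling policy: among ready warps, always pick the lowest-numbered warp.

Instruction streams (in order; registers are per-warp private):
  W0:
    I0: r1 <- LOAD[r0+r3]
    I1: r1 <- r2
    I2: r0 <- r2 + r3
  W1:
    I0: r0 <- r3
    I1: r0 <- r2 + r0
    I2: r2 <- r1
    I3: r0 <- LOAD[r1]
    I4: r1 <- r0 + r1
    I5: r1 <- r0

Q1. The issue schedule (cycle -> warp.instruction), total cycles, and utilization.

cycle 0: W0.I0
cycle 1: W1.I0
cycle 2: W1.I1
cycle 3: W1.I2
cycle 4: W0.I1
cycle 5: W0.I2
cycle 6: W1.I3
cycle 7: idle
cycle 8: idle
cycle 9: idle
cycle 10: W1.I4
cycle 11: W1.I5

Answer: 12 cycles, utilization 3/4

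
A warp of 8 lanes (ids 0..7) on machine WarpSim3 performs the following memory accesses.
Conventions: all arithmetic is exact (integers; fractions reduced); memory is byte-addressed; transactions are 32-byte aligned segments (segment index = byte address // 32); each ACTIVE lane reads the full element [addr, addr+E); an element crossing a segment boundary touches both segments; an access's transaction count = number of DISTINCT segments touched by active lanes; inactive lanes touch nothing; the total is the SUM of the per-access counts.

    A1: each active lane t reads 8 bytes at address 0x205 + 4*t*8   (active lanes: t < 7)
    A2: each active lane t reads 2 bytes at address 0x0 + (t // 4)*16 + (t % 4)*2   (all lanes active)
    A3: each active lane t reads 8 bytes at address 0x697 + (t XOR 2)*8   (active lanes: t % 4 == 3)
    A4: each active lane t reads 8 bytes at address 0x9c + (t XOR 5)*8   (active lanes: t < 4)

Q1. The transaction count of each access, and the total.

A1: 7 transactions
A2: 1 transaction
A3: 3 transactions
A4: 2 transactions

Answer: 7,1,3,2; total 13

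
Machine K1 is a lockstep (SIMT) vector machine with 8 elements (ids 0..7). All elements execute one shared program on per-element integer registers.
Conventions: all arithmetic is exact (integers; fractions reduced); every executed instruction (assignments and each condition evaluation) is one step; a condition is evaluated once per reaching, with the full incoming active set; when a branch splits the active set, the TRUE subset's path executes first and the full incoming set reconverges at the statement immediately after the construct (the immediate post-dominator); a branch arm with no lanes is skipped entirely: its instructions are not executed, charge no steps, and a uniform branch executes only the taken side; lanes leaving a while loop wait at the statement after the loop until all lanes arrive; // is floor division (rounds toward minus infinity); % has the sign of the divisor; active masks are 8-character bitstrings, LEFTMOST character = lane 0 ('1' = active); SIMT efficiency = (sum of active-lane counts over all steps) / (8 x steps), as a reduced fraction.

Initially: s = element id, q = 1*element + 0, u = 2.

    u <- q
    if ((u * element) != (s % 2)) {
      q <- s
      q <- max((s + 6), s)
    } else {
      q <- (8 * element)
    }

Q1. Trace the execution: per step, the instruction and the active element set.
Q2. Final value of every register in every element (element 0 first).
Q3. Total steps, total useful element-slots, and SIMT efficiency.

step 0: u <- q                       11111111
step 1: eval ((u * element) != (s % 2)) 11111111
step 2: q <- s                       00111111
step 3: q <- max((s + 6), s)         00111111
step 4: q <- (8 * element)           11000000

Answer: 5 steps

s: 0,1,2,3,4,5,6,7
q: 0,8,8,9,10,11,12,13
u: 0,1,2,3,4,5,6,7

steps = 5; useful = 30; efficiency = 30/40 = 3/4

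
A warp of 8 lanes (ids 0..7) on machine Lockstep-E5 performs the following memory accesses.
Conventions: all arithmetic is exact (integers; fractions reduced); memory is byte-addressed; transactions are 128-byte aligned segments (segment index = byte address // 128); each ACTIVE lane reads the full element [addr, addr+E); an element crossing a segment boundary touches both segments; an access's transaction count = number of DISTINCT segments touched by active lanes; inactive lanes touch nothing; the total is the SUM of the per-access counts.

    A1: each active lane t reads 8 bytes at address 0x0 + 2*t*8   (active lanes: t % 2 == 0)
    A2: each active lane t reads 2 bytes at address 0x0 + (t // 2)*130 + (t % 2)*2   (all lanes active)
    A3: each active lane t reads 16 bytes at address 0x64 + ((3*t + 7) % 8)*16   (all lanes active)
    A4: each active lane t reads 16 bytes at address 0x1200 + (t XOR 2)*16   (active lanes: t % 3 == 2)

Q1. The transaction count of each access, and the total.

A1: 1 transaction
A2: 4 transactions
A3: 2 transactions
A4: 1 transaction

Answer: 1,4,2,1; total 8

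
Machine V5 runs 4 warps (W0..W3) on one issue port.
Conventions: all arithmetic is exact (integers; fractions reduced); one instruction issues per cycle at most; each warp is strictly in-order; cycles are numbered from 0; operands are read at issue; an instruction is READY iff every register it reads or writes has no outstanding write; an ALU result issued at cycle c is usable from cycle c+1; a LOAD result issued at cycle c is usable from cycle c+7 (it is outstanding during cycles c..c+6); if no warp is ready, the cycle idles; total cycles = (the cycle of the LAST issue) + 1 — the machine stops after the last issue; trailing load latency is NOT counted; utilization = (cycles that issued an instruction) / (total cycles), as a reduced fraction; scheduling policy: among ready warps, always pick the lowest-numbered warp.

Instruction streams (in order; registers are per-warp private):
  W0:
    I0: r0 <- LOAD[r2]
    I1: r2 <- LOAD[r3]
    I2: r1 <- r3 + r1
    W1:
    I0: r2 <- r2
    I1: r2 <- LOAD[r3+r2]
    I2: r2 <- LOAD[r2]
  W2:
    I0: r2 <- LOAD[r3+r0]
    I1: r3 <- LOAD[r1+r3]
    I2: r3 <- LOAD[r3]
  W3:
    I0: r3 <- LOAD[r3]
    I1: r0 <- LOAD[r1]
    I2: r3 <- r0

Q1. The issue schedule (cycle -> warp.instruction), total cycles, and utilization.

cycle 0: W0.I0
cycle 1: W0.I1
cycle 2: W0.I2
cycle 3: W1.I0
cycle 4: W1.I1
cycle 5: W2.I0
cycle 6: W2.I1
cycle 7: W3.I0
cycle 8: W3.I1
cycle 9: idle
cycle 10: idle
cycle 11: W1.I2
cycle 12: idle
cycle 13: W2.I2
cycle 14: idle
cycle 15: W3.I2

Answer: 16 cycles, utilization 3/4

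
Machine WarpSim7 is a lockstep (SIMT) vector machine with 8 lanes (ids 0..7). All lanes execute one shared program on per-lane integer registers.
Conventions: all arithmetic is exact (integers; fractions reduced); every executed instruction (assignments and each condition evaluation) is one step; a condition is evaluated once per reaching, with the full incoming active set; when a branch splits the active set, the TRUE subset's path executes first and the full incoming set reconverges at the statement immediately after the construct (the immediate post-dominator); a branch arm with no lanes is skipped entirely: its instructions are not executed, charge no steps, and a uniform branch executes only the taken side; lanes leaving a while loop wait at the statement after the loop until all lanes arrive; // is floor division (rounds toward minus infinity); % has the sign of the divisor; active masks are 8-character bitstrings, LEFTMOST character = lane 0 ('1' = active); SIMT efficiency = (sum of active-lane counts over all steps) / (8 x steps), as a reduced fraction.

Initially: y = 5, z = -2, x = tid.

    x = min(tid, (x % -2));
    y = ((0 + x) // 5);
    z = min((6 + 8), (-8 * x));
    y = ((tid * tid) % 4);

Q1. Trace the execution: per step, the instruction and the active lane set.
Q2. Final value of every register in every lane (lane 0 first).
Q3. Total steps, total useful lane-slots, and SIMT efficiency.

step 0: x <- min(tid, (x % -2))      11111111
step 1: y <- ((0 + x) // 5)          11111111
step 2: z <- min((6 + 8), (-8 * x))  11111111
step 3: y <- ((tid * tid) % 4)       11111111

Answer: 4 steps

y: 0,1,0,1,0,1,0,1
z: 0,8,0,8,0,8,0,8
x: 0,-1,0,-1,0,-1,0,-1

steps = 4; useful = 32; efficiency = 32/32 = 1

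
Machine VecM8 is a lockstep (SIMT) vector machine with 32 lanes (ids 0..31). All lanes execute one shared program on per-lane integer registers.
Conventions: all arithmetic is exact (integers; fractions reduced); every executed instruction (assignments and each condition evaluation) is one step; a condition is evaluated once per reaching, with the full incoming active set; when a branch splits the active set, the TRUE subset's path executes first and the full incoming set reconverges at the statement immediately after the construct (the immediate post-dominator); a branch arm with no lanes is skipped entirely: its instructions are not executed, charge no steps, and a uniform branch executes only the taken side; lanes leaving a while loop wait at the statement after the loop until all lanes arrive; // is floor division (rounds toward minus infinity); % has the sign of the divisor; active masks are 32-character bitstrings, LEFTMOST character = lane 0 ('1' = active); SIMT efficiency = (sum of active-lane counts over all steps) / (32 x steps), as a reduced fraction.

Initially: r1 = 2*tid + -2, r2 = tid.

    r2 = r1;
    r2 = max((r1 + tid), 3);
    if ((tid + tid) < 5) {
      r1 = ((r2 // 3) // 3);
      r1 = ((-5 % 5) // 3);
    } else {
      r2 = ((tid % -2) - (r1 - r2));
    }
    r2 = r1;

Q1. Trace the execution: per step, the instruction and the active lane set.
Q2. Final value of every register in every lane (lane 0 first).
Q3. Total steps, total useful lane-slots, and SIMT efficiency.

step 0: r2 <- r1                     11111111111111111111111111111111
step 1: r2 <- max((r1 + tid), 3)     11111111111111111111111111111111
step 2: eval ((tid + tid) < 5)       11111111111111111111111111111111
step 3: r1 <- ((r2 // 3) // 3)       11100000000000000000000000000000
step 4: r1 <- ((-5 % 5) // 3)        11100000000000000000000000000000
step 5: r2 <- ((tid % -2) - (r1 - r2)) 00011111111111111111111111111111
step 6: r2 <- r1                     11111111111111111111111111111111

Answer: 7 steps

r1: 0,0,0,4,6,8,10,12,14,16,18,20,22,24,26,28,30,32,34,36,38,40,42,44,46,48,50,52,54,56,58,60
r2: 0,0,0,4,6,8,10,12,14,16,18,20,22,24,26,28,30,32,34,36,38,40,42,44,46,48,50,52,54,56,58,60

steps = 7; useful = 163; efficiency = 163/224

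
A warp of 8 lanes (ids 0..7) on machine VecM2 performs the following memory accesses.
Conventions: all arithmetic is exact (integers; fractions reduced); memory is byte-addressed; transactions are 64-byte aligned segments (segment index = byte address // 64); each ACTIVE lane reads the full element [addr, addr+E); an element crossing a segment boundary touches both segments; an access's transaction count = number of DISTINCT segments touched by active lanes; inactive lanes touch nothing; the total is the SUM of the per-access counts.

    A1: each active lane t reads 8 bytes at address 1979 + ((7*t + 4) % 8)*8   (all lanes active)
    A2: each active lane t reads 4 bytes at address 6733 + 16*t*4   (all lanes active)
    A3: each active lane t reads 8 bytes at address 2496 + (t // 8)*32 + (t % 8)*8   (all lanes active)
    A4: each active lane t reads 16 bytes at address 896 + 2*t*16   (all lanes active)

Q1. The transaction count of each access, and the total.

A1: 2 transactions
A2: 8 transactions
A3: 1 transaction
A4: 4 transactions

Answer: 2,8,1,4; total 15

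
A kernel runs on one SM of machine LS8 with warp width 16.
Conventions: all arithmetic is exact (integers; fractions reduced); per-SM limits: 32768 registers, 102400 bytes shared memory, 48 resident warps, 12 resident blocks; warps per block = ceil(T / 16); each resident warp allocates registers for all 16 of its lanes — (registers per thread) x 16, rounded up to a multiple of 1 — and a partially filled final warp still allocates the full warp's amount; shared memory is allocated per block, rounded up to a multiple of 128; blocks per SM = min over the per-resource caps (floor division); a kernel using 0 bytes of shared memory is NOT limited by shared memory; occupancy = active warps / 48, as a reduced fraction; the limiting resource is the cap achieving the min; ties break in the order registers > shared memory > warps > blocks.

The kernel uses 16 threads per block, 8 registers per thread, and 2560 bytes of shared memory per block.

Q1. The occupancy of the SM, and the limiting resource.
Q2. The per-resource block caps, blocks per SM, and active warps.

Answer: occupancy 1/4, limited by blocks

registers: 256 blocks
shared memory: 40 blocks
warps: 48 blocks
blocks: 12 blocks

Answer: 12 blocks, 12 active warps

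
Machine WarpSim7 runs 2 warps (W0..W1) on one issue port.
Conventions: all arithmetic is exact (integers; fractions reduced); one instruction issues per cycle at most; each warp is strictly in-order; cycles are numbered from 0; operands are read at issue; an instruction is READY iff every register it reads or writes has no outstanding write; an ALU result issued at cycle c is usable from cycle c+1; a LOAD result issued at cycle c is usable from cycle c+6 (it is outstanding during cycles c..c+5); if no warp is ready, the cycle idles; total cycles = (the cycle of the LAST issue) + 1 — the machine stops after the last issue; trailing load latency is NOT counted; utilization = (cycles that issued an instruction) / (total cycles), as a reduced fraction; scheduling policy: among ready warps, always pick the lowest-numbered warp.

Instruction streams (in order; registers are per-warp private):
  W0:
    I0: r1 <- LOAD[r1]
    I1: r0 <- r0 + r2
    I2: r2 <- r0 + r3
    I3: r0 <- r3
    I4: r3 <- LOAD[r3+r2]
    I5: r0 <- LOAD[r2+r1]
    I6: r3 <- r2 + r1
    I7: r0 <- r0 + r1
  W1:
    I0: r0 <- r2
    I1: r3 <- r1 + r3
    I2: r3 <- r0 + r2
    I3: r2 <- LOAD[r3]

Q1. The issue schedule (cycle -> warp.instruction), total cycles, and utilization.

cycle 0: W0.I0
cycle 1: W0.I1
cycle 2: W0.I2
cycle 3: W0.I3
cycle 4: W0.I4
cycle 5: W1.I0
cycle 6: W0.I5
cycle 7: W1.I1
cycle 8: W1.I2
cycle 9: W1.I3
cycle 10: W0.I6
cycle 11: idle
cycle 12: W0.I7

Answer: 13 cycles, utilization 12/13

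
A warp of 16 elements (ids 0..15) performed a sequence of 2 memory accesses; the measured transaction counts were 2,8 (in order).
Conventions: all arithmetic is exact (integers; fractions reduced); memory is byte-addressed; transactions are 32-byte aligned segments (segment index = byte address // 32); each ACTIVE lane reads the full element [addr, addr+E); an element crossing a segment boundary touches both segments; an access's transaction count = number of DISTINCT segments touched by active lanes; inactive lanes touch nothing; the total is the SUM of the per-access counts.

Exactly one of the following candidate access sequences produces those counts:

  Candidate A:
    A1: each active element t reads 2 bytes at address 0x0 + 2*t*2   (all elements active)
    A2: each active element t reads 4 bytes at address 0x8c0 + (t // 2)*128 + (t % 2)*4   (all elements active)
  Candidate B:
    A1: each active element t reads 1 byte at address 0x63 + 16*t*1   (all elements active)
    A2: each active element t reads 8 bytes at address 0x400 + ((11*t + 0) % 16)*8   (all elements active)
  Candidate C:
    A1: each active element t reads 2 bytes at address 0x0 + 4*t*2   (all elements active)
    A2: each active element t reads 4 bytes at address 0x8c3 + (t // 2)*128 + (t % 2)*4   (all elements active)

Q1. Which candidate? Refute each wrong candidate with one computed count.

B: A1 gives 8 transactions, not 2
C: A1 gives 4 transactions, not 2
A: all counts match (2,8)

Answer: A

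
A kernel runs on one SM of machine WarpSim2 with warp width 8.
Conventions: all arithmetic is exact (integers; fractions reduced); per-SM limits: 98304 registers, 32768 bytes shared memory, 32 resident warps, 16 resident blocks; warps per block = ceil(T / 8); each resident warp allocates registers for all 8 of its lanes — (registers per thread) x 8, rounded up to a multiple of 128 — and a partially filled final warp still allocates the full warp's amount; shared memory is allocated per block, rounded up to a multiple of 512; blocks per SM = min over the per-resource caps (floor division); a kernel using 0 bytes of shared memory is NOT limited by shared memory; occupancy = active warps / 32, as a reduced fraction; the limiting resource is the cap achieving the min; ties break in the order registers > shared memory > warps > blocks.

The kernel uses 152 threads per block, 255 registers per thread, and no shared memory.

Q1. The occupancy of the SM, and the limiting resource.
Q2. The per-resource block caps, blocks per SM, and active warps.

Answer: occupancy 19/32, limited by warps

registers: 2 blocks
shared memory: no limit (kernel uses none)
warps: 1 block
blocks: 16 blocks

Answer: 1 block, 19 active warps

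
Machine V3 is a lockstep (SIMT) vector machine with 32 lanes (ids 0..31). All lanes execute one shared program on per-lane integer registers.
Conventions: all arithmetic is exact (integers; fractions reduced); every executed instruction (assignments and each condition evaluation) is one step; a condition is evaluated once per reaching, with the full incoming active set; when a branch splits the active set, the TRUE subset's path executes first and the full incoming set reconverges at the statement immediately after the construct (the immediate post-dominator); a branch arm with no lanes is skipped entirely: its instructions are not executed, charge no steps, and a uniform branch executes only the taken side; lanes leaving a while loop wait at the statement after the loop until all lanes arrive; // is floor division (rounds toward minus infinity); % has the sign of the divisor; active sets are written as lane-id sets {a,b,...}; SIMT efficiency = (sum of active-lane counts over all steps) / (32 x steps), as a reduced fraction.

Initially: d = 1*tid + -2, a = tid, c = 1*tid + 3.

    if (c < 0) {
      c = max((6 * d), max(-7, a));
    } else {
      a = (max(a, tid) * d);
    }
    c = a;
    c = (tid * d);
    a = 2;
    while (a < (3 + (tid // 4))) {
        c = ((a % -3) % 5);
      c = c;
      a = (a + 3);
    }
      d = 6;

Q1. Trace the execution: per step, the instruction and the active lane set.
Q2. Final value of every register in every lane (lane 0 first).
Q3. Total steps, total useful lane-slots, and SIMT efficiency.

step 0: eval (c < 0)                 {0,1,2,3,4,5,6,7,8,9,10,11,12,13,14,15,16,17,18,19,20,21,22,23,24,25,26,27,28,29,30,31}
step 1: a <- (max(a, tid) * d)       {0,1,2,3,4,5,6,7,8,9,10,11,12,13,14,15,16,17,18,19,20,21,22,23,24,25,26,27,28,29,30,31}
step 2: c <- a                       {0,1,2,3,4,5,6,7,8,9,10,11,12,13,14,15,16,17,18,19,20,21,22,23,24,25,26,27,28,29,30,31}
step 3: c <- (tid * d)               {0,1,2,3,4,5,6,7,8,9,10,11,12,13,14,15,16,17,18,19,20,21,22,23,24,25,26,27,28,29,30,31}
step 4: a <- 2                       {0,1,2,3,4,5,6,7,8,9,10,11,12,13,14,15,16,17,18,19,20,21,22,23,24,25,26,27,28,29,30,31}
step 5: eval (a < (3 + (tid // 4)))  {0,1,2,3,4,5,6,7,8,9,10,11,12,13,14,15,16,17,18,19,20,21,22,23,24,25,26,27,28,29,30,31}
step 6: c <- ((a % -3) % 5)          {0,1,2,3,4,5,6,7,8,9,10,11,12,13,14,15,16,17,18,19,20,21,22,23,24,25,26,27,28,29,30,31}
step 7: c <- c                       {0,1,2,3,4,5,6,7,8,9,10,11,12,13,14,15,16,17,18,19,20,21,22,23,24,25,26,27,28,29,30,31}
step 8: a <- (a + 3)                 {0,1,2,3,4,5,6,7,8,9,10,11,12,13,14,15,16,17,18,19,20,21,22,23,24,25,26,27,28,29,30,31}
step 9: eval (a < (3 + (tid // 4)))  {0,1,2,3,4,5,6,7,8,9,10,11,12,13,14,15,16,17,18,19,20,21,22,23,24,25,26,27,28,29,30,31}
step 10: c <- ((a % -3) % 5)          {12,13,14,15,16,17,18,19,20,21,22,23,24,25,26,27,28,29,30,31}
step 11: c <- c                       {12,13,14,15,16,17,18,19,20,21,22,23,24,25,26,27,28,29,30,31}
step 12: a <- (a + 3)                 {12,13,14,15,16,17,18,19,20,21,22,23,24,25,26,27,28,29,30,31}
step 13: eval (a < (3 + (tid // 4)))  {12,13,14,15,16,17,18,19,20,21,22,23,24,25,26,27,28,29,30,31}
step 14: c <- ((a % -3) % 5)          {24,25,26,27,28,29,30,31}
step 15: c <- c                       {24,25,26,27,28,29,30,31}
step 16: a <- (a + 3)                 {24,25,26,27,28,29,30,31}
step 17: eval (a < (3 + (tid // 4)))  {24,25,26,27,28,29,30,31}
step 18: d <- 6                       {0,1,2,3,4,5,6,7,8,9,10,11,12,13,14,15,16,17,18,19,20,21,22,23,24,25,26,27,28,29,30,31}

Answer: 19 steps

d: 6,6,6,6,6,6,6,6,6,6,6,6,6,6,6,6,6,6,6,6,6,6,6,6,6,6,6,6,6,6,6,6
a: 5,5,5,5,5,5,5,5,5,5,5,5,8,8,8,8,8,8,8,8,8,8,8,8,11,11,11,11,11,11,11,11
c: 4,4,4,4,4,4,4,4,4,4,4,4,4,4,4,4,4,4,4,4,4,4,4,4,4,4,4,4,4,4,4,4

steps = 19; useful = 464; efficiency = 464/608 = 29/38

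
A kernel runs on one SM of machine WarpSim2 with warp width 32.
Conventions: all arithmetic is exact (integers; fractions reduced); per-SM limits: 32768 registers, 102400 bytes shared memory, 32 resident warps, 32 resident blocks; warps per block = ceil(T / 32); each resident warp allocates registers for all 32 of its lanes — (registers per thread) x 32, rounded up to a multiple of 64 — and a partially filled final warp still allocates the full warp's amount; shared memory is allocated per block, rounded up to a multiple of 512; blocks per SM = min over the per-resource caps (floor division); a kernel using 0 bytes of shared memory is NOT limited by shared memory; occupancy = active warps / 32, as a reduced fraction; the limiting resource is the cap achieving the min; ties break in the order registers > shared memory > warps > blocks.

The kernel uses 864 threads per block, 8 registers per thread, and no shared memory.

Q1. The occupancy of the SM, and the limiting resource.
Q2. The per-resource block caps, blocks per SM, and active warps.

Answer: occupancy 27/32, limited by warps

registers: 4 blocks
shared memory: no limit (kernel uses none)
warps: 1 block
blocks: 32 blocks

Answer: 1 block, 27 active warps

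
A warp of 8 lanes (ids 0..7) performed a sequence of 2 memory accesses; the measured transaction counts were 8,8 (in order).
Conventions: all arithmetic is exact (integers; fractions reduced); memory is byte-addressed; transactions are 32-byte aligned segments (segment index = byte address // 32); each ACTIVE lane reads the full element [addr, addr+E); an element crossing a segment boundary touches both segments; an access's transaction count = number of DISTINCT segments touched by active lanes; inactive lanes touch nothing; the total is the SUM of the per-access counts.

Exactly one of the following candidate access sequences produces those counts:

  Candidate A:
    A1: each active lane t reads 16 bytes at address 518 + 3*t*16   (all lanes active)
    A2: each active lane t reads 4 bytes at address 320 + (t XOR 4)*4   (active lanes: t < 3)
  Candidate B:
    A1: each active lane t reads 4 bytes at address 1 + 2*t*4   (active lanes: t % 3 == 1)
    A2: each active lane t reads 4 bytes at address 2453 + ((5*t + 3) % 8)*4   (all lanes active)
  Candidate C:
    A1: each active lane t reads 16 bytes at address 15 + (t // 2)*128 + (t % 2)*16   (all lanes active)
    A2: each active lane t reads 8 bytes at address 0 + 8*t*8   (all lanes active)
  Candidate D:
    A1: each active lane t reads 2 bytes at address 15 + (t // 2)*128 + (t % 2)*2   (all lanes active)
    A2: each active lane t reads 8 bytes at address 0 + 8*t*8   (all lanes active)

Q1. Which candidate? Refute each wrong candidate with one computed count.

A: A1 gives 12 transactions, not 8
B: A1 gives 2 transactions, not 8
D: A1 gives 4 transactions, not 8
C: all counts match (8,8)

Answer: C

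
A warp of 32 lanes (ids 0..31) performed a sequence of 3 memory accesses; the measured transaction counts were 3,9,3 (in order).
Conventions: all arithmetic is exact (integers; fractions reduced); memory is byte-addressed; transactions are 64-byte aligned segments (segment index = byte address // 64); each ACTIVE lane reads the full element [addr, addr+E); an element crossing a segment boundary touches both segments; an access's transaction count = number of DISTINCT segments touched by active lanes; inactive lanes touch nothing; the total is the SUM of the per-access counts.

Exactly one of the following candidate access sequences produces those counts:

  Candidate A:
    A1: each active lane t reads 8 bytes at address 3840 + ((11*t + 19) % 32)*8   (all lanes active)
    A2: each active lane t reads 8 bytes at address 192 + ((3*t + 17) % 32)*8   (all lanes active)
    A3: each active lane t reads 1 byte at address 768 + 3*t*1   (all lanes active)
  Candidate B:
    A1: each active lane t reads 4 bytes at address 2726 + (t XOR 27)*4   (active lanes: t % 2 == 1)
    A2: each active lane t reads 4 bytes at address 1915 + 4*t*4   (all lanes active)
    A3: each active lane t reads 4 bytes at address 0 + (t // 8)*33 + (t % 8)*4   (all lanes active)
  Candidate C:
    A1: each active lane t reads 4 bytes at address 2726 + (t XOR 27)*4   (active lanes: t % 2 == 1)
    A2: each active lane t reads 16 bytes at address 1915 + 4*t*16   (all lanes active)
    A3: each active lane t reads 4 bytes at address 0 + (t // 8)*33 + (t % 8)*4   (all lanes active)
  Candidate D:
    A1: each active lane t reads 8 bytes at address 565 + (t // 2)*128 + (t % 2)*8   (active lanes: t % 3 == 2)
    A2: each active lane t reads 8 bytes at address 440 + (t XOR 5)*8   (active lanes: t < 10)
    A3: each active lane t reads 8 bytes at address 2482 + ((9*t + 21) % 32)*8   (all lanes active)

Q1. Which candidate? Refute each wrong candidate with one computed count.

A: A1 gives 4 transactions, not 3
C: A2 gives 33 transactions, not 9
D: A1 gives 15 transactions, not 3
B: all counts match (3,9,3)

Answer: B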